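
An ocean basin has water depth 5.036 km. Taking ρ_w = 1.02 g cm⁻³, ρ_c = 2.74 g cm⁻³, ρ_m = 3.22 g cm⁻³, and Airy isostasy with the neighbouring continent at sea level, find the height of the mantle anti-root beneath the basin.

Balancing pressure at the compensation depth: replacing crust with seawater at the top is compensated by replacing crust with mantle at the base: d (ρ_c − ρ_w) = a (ρ_m − ρ_c).
a = d (ρ_c − ρ_w)/(ρ_m − ρ_c) = 5.036 km × 1.72/0.48 = 18 km.

18 km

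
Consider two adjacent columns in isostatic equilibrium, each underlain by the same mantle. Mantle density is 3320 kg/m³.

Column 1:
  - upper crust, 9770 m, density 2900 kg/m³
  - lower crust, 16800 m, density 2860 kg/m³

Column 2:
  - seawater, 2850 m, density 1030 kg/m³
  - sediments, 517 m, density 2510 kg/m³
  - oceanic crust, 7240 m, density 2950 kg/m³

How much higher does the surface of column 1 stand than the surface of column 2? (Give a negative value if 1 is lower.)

For any compensation level in the mantle, the mantle terms cancel and isostasy reduces to e = (Σt_1 − Σt_2) − (Σ(ρt)_1 − Σ(ρt)_2) / ρ_m.
Σt_1 = 26570 m; Σt_2 = 10607 m; Σ(ρt)_1 = 76381000; Σ(ρt)_2 = 25591170 (in m·kg/m³).
e = (26570 − 10607) − (76381000 − 25591170) / 3320 = 665 m.

665 m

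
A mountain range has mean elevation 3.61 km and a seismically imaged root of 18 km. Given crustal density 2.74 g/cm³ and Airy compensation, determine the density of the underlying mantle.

3.29 g/cm³

Airy balance: ρ_c h = (ρ_m − ρ_c) r → ρ_m = ρ_c (1 + h/r).
ρ_m = 2.74 × (1 + 3.61 km/18 km) = 3.29 g/cm³.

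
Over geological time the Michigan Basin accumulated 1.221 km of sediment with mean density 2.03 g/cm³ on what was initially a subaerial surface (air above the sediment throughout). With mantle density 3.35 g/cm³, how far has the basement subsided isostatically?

0.74 km

Subaerial load: s = t ρ_sed / ρ_m = 1.221 km × 2.03/3.35 = 0.74 km.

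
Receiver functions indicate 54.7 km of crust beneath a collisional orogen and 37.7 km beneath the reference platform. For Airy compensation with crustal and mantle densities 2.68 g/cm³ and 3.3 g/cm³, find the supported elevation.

3.19 km

Excess crust Δ = 54.7 km − 37.7 km = 17 km, split between elevation h and root r with h + r = Δ.
Airy balance ρ_c h = (ρ_m − ρ_c) r gives r = h ρ_c/(ρ_m − ρ_c), so h (1 + ρ_c/(ρ_m − ρ_c)) = Δ, i.e. h = Δ (ρ_m − ρ_c)/ρ_m.
h = 17 km × 0.62/3.3 = 3.19 km.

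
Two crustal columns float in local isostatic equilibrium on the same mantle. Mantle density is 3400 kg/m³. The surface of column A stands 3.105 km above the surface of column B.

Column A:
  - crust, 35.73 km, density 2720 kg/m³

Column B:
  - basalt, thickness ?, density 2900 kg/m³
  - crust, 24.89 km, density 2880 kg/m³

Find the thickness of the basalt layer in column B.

Take the compensation level at the base of the deeper column (depth z_c below the surface of column A) and equate Σ ρ_i t_i down to z_c; mantle fills any gap and the z_c terms cancel.
Column A: 35.73×2720 + (z_c − 35.73)×3400
Column B: 3.105×0 + x×2900 + 24.89×2880 + (z_c − 3.105 − 24.89 − x)×3400
The z_c×3400 term appears on both sides and cancels. Collect the known terms of each column as K = Σ(ρt)_known − 3400 × (depth of known layers): K_A = 97185.6 − 3400×35.73 = −24296.4; K_B = 71683.2 − 3400×(3.105 + 24.89) = −23499.8.
Balance: K_A = K_B − x×(3400 − 2900), so x = (K_B − K_A)/(3400 − 2900) = 796.6/500 = 1.59 km.

1.59 km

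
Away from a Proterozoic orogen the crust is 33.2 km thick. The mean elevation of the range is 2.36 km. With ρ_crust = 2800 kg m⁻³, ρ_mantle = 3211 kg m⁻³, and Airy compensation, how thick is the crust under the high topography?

51.6 km

Root depth r = h ρ_c / (ρ_m − ρ_c) = 2.36 km × 2800 / 411 = 16.08 km.
Total thickness = T + h + r = 33.2 km + 2.36 km + 16.08 km = 51.6 km.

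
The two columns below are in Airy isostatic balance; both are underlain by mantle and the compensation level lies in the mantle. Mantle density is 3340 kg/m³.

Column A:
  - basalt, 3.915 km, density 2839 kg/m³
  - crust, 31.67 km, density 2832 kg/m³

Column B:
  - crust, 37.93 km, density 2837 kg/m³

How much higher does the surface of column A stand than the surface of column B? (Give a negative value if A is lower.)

−0.308 km

For any compensation level in the mantle, the mantle terms cancel and isostasy reduces to e = (Σt_A − Σt_B) − (Σ(ρt)_A − Σ(ρt)_B) / ρ_m.
Σt_A = 35.585 km; Σt_B = 37.93 km; Σ(ρt)_A = 100804.125; Σ(ρt)_B = 107607.41 (in km·kg/m³).
e = (35.585 − 37.93) − (100804.125 − 107607.41) / 3340 = −0.308 km.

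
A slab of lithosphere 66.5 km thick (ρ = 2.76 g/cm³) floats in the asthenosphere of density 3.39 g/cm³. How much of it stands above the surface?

Floating equilibrium: submerged depth d = t ρ_obj/ρ_fluid = 66.5 km × 2.76/3.39 = 54.14 km.
Freeboard = t − d = 66.5 km − 54.14 km = 12.4 km.

12.4 km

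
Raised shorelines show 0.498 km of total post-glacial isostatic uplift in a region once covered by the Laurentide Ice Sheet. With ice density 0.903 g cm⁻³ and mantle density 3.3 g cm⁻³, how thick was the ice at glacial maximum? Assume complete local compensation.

1.82 km

u = t ρ_ice/ρ_m → t = u ρ_m/ρ_ice = 0.498 km × 3.3/0.903 = 1.82 km.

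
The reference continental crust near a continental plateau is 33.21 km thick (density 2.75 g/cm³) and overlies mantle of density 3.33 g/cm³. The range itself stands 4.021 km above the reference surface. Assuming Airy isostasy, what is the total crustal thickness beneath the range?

56.3 km

Root depth r = h ρ_c / (ρ_m − ρ_c) = 4.021 km × 2.75 / 0.58 = 19.07 km.
Total thickness = T + h + r = 33.21 km + 4.021 km + 19.07 km = 56.3 km.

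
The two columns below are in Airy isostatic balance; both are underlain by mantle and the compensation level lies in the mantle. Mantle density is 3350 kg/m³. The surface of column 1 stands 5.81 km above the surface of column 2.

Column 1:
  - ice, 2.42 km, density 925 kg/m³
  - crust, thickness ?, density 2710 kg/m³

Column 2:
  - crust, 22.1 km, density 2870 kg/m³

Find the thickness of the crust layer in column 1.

Take the compensation level at the base of the deeper column (depth z_c below the surface of column 1) and equate Σ ρ_i t_i down to z_c; mantle fills any gap and the z_c terms cancel.
Column 1: 2.42×925 + x×2710 + (z_c − 2.42 − x)×3350
Column 2: 5.81×0 + 22.1×2870 + (z_c − 5.81 − 22.1)×3350
The z_c×3350 term appears on both sides and cancels. Collect the known terms of each column as K = Σ(ρt)_known − 3350 × (depth of known layers): K_1 = 2238.5 − 3350×2.42 = −5868.5; K_2 = 63427 − 3350×(5.81 + 22.1) = −30071.5.
Balance: K_1 − x×(3350 − 2710) = K_2, so x = (K_1 − K_2)/(3350 − 2710) = 24203/640 = 37.8 km.

37.8 km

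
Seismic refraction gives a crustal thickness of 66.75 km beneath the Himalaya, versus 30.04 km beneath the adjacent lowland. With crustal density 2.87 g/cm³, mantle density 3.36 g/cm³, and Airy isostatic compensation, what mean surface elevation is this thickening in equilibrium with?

Excess crust Δ = 66.75 km − 30.04 km = 36.71 km, split between elevation h and root r with h + r = Δ.
Airy balance ρ_c h = (ρ_m − ρ_c) r gives r = h ρ_c/(ρ_m − ρ_c), so h (1 + ρ_c/(ρ_m − ρ_c)) = Δ, i.e. h = Δ (ρ_m − ρ_c)/ρ_m.
h = 36.71 km × 0.49/3.36 = 5.35 km.

5.35 km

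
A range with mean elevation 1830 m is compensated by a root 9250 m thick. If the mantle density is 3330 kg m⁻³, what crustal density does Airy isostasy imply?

2780 kg m⁻³

ρ_c h = (ρ_m − ρ_c) r → ρ_c (h + r) = ρ_m r → ρ_c = ρ_m r / (h + r).
ρ_c = 3330 × 9250 m / (1830 m + 9250 m) = 2780 kg m⁻³.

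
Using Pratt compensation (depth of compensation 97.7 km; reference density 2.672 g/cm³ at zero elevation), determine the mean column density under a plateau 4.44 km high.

2.56 g/cm³

Pratt balance: ρ_ref D = ρ (D + h).
ρ = ρ_ref D/(D + h) = 2.672 × 97.7 km/(97.7 km + 4.44 km) = 2.56 g/cm³.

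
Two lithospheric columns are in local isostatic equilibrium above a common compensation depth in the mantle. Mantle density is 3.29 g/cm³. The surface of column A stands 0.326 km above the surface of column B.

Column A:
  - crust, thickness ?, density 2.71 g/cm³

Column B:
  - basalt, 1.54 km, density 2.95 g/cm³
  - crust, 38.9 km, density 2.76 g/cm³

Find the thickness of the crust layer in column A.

Take the compensation level at the base of the deeper column (depth z_c below the surface of column A) and equate Σ ρ_i t_i down to z_c; mantle fills any gap and the z_c terms cancel.
Column A: x×2.71 + (z_c − 0 − x)×3.29
Column B: 0.326×0 + 1.54×2.95 + 38.9×2.76 + (z_c − 0.326 − 40.44)×3.29
The z_c×3.29 term appears on both sides and cancels. Collect the known terms of each column as K = Σ(ρt)_known − 3.29 × (depth of known layers): K_A = 0 − 3.29×0 = 0; K_B = 111.907 − 3.29×(0.326 + 40.44) = −22.21314.
Balance: K_A − x×(3.29 − 2.71) = K_B, so x = (K_A − K_B)/(3.29 − 2.71) = 22.2131/0.58 = 38.3 km.

38.3 km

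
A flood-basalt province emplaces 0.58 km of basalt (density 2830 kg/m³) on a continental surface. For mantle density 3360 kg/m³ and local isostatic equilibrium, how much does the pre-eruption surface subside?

0.489 km

Subaerial loading: s = t ρ_load / ρ_m.
s = 0.58 km × 2830/3360 = 0.489 km.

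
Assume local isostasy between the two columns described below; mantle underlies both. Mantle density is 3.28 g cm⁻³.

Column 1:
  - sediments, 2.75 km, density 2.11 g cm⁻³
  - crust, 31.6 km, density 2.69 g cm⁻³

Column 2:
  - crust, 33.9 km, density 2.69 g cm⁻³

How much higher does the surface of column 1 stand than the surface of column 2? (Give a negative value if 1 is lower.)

For any compensation level in the mantle, the mantle terms cancel and isostasy reduces to e = (Σt_1 − Σt_2) − (Σ(ρt)_1 − Σ(ρt)_2) / ρ_m.
Σt_1 = 34.35 km; Σt_2 = 33.9 km; Σ(ρt)_1 = 90.8065; Σ(ρt)_2 = 91.191 (in km·g cm⁻³).
e = (34.35 − 33.9) − (90.8065 − 91.191) / 3.28 = 0.567 km.

0.567 km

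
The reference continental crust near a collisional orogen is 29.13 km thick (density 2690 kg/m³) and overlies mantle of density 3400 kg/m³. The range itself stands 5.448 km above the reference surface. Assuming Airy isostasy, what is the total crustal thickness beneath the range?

55.2 km

Root depth r = h ρ_c / (ρ_m − ρ_c) = 5.448 km × 2690 / 710 = 20.64 km.
Total thickness = T + h + r = 29.13 km + 5.448 km + 20.64 km = 55.2 km.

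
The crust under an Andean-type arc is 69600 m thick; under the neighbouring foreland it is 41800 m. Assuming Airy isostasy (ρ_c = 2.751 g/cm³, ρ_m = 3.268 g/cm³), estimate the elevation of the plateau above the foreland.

4400 m

Excess crust Δ = 69600 m − 41800 m = 27800 m, split between elevation h and root r with h + r = Δ.
Airy balance ρ_c h = (ρ_m − ρ_c) r gives r = h ρ_c/(ρ_m − ρ_c), so h (1 + ρ_c/(ρ_m − ρ_c)) = Δ, i.e. h = Δ (ρ_m − ρ_c)/ρ_m.
h = 27800 m × 0.517/3.268 = 4400 m.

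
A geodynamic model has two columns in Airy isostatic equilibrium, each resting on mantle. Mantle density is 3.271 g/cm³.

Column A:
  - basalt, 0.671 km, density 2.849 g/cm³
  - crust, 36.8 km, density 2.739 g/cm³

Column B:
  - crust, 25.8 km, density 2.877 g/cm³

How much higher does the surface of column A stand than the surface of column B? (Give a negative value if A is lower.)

2.96 km

For any compensation level in the mantle, the mantle terms cancel and isostasy reduces to e = (Σt_A − Σt_B) − (Σ(ρt)_A − Σ(ρt)_B) / ρ_m.
Σt_A = 37.471 km; Σt_B = 25.8 km; Σ(ρt)_A = 102.706879; Σ(ρt)_B = 74.2266 (in km·g/cm³).
e = (37.471 − 25.8) − (102.706879 − 74.2266) / 3.271 = 2.96 km.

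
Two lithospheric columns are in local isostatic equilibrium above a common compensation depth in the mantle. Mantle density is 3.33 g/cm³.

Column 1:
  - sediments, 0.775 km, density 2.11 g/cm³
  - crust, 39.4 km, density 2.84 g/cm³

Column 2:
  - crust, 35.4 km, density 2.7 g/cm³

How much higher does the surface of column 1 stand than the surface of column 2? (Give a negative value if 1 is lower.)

−0.616 km

For any compensation level in the mantle, the mantle terms cancel and isostasy reduces to e = (Σt_1 − Σt_2) − (Σ(ρt)_1 − Σ(ρt)_2) / ρ_m.
Σt_1 = 40.175 km; Σt_2 = 35.4 km; Σ(ρt)_1 = 113.53125; Σ(ρt)_2 = 95.58 (in km·g/cm³).
e = (40.175 − 35.4) − (113.53125 − 95.58) / 3.33 = −0.616 km.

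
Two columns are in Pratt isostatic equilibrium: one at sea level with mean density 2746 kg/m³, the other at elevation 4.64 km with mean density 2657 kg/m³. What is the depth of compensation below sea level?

ρ_ref D = ρ (D + h) → D (ρ_ref − ρ) = ρ h.
D = ρ h/(ρ_ref − ρ) = 2657 × 4.64 km/(2746 − 2657) = 139 km.

139 km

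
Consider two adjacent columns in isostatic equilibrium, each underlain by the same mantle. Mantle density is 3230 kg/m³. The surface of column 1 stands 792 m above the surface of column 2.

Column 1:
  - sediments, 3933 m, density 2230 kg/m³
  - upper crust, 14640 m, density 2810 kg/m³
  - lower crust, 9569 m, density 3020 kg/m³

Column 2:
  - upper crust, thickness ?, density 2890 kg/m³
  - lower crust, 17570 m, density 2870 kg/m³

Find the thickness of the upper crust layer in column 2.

9440 m

Take the compensation level at the base of the deeper column (depth z_c below the surface of column 1) and equate Σ ρ_i t_i down to z_c; mantle fills any gap and the z_c terms cancel.
Column 1: 3933×2230 + 14640×2810 + 9569×3020 + (z_c − 28142)×3230
Column 2: 792×0 + x×2890 + 17570×2870 + (z_c − 792 − 17570 − x)×3230
The z_c×3230 term appears on both sides and cancels. Collect the known terms of each column as K = Σ(ρt)_known − 3230 × (depth of known layers): K_1 = 78807370 − 3230×28142 = −12091290; K_2 = 50425900 − 3230×(792 + 17570) = −8883360.
Balance: K_1 = K_2 − x×(3230 − 2890), so x = (K_2 − K_1)/(3230 − 2890) = 3207930/340 = 9440 m.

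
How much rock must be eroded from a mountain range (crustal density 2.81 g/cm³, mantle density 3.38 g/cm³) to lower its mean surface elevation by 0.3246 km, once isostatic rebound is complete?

Net drop Δ = e − u = e − e ρ_c/ρ_m = e (ρ_m − ρ_c)/ρ_m.
e = Δ ρ_m/(ρ_m − ρ_c) = 0.3246 km × 3.38/0.57 = 1.92 km.

1.92 km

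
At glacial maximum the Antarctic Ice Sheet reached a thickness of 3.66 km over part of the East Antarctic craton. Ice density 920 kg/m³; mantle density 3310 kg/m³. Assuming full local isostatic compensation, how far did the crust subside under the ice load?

1.02 km

Equating mass per unit area of the two columns: the ice load ρ_ice t is balanced by mantle displaced below, ρ_m s.
s = t ρ_ice / ρ_m = 3.66 km × 920/3310 = 1.02 km.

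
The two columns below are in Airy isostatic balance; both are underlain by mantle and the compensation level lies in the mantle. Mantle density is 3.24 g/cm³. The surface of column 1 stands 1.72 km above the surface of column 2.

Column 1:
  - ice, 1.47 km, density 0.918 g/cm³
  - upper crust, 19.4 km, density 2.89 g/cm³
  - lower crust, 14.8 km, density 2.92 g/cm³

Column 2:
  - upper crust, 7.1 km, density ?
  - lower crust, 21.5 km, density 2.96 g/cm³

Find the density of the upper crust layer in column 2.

2.77 g/cm³

Take the compensation level at the base of the deeper column (depth z_c below the surface of column 1) and equate Σ ρ_i t_i down to z_c; mantle fills any gap and the z_c terms cancel.
Column 1: 1.47×0.918 + 19.4×2.89 + 14.8×2.92 + (z_c − 35.67)×3.24
Column 2: 1.72×0 + 7.1×ρ + 21.5×2.96 + (z_c − 1.72 − 28.6)×3.24
The z_c×3.24 term appears on both sides and cancels. Collect the known terms of each column as K = Σ(ρt)_known − 3.24 × (depth of known layers): K_1 = 100.63146 − 3.24×35.67 = −14.93934; K_2 = 63.64 − 3.24×(1.72 + 28.6) = −34.5968.
Balance: K_1 = K_2 + 7.1×ρ, so ρ = (K_1 − K_2)/7.1 = 19.6575/7.1 = 2.77 g/cm³.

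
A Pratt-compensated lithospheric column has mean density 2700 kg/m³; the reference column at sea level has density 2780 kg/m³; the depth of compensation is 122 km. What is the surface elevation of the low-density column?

3.61 km

ρ_ref D = ρ (D + h) → h = D (ρ_ref − ρ)/ρ.
h = 122 km × (2780 − 2700)/2700 = 3.61 km.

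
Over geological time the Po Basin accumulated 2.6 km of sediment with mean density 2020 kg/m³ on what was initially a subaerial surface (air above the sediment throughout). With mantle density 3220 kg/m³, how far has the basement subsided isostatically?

1.63 km

Subaerial load: s = t ρ_sed / ρ_m = 2.6 km × 2020/3220 = 1.63 km.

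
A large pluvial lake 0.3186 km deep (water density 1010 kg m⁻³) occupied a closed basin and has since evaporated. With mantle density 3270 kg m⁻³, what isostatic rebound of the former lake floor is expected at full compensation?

u = d ρ_w/ρ_m = 0.3186 km × 1010/3270 = 0.0984 km.

0.0984 km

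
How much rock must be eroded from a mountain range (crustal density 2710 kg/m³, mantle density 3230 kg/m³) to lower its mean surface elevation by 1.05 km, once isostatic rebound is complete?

6.52 km

Net drop Δ = e − u = e − e ρ_c/ρ_m = e (ρ_m − ρ_c)/ρ_m.
e = Δ ρ_m/(ρ_m − ρ_c) = 1.05 km × 3230/520 = 6.52 km.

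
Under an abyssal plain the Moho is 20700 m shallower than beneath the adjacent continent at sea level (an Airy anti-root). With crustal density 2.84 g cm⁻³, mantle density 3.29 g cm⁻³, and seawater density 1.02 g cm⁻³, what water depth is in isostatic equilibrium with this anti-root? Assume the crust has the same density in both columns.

5120 m

Replacing a thickness d of crust by seawater at the top must be balanced by replacing crust with mantle at the base: d (ρ_c − ρ_w) = a (ρ_m − ρ_c).
d = a (ρ_m − ρ_c)/(ρ_c − ρ_w) = 20700 m × 0.45/1.82 = 5120 m.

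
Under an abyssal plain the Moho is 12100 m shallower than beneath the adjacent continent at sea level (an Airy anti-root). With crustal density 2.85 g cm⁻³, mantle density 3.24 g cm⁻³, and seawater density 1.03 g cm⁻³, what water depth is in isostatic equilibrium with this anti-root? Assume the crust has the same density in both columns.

2590 m

Replacing a thickness d of crust by seawater at the top must be balanced by replacing crust with mantle at the base: d (ρ_c − ρ_w) = a (ρ_m − ρ_c).
d = a (ρ_m − ρ_c)/(ρ_c − ρ_w) = 12100 m × 0.39/1.82 = 2590 m.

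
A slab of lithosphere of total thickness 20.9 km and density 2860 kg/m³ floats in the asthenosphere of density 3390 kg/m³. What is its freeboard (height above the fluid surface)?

Floating equilibrium: submerged depth d = t ρ_obj/ρ_fluid = 20.9 km × 2860/3390 = 17.63 km.
Freeboard = t − d = 20.9 km − 17.63 km = 3.27 km.

3.27 km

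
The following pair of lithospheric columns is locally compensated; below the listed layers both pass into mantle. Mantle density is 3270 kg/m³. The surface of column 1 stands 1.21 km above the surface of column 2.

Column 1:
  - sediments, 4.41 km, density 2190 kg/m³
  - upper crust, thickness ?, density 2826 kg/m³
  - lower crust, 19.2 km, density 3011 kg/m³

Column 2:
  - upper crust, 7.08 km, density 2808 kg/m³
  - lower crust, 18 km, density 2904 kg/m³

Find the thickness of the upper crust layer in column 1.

9.19 km

Take the compensation level at the base of the deeper column (depth z_c below the surface of column 1) and equate Σ ρ_i t_i down to z_c; mantle fills any gap and the z_c terms cancel.
Column 1: 4.41×2190 + x×2826 + 19.2×3011 + (z_c − 23.61 − x)×3270
Column 2: 1.21×0 + 7.08×2808 + 18×2904 + (z_c − 1.21 − 25.08)×3270
The z_c×3270 term appears on both sides and cancels. Collect the known terms of each column as K = Σ(ρt)_known − 3270 × (depth of known layers): K_1 = 67469.1 − 3270×23.61 = −9735.6; K_2 = 72152.64 − 3270×(1.21 + 25.08) = −13815.66.
Balance: K_1 − x×(3270 − 2826) = K_2, so x = (K_1 − K_2)/(3270 − 2826) = 4080.06/444 = 9.19 km.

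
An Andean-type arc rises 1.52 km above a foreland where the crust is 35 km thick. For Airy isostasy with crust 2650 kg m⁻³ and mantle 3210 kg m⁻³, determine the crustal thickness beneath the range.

43.7 km

Root depth r = h ρ_c / (ρ_m − ρ_c) = 1.52 km × 2650 / 560 = 7.193 km.
Total thickness = T + h + r = 35 km + 1.52 km + 7.193 km = 43.7 km.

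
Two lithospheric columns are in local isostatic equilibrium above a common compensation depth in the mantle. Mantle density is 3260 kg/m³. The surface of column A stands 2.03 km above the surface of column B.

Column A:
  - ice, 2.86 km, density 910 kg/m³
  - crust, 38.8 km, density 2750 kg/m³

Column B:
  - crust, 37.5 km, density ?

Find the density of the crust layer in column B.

Take the compensation level at the base of the deeper column (depth z_c below the surface of column A) and equate Σ ρ_i t_i down to z_c; mantle fills any gap and the z_c terms cancel.
Column A: 2.86×910 + 38.8×2750 + (z_c − 41.66)×3260
Column B: 2.03×0 + 37.5×ρ + (z_c − 2.03 − 37.5)×3260
The z_c×3260 term appears on both sides and cancels. Collect the known terms of each column as K = Σ(ρt)_known − 3260 × (depth of known layers): K_A = 109302.6 − 3260×41.66 = −26509; K_B = 0 − 3260×(2.03 + 37.5) = −128867.8.
Balance: K_A = K_B + 37.5×ρ, so ρ = (K_A − K_B)/37.5 = 102359/37.5 = 2730 kg/m³.

2730 kg/m³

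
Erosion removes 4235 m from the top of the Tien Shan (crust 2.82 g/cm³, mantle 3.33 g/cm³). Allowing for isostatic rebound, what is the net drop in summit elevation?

Rebound u = e ρ_c/ρ_m = 4235 m × 2.82/3.33 = 3586 m.
Net surface drop = e − u = 4235 m − 3586 m = e (ρ_m − ρ_c)/ρ_m = 649 m.

649 m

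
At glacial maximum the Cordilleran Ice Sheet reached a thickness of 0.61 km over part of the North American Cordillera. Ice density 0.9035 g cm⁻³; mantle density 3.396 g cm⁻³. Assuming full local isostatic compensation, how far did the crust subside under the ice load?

0.162 km

By Archimedes' principle applied to the lithosphere: the ice load ρ_ice t is balanced by mantle displaced below, ρ_m s.
s = t ρ_ice / ρ_m = 0.61 km × 0.9035/3.396 = 0.162 km.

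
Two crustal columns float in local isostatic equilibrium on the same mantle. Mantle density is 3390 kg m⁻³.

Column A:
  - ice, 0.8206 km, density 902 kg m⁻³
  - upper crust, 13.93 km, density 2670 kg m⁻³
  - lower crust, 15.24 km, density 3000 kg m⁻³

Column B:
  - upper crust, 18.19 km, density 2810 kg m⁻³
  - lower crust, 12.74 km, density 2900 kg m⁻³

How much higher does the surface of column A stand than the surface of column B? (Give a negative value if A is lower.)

0.36 km

For any compensation level in the mantle, the mantle terms cancel and isostasy reduces to e = (Σt_A − Σt_B) − (Σ(ρt)_A − Σ(ρt)_B) / ρ_m.
Σt_A = 29.9906 km; Σt_B = 30.93 km; Σ(ρt)_A = 83653.2812; Σ(ρt)_B = 88059.9 (in km·kg m⁻³).
e = (29.9906 − 30.93) − (83653.2812 − 88059.9) / 3390 = 0.36 km.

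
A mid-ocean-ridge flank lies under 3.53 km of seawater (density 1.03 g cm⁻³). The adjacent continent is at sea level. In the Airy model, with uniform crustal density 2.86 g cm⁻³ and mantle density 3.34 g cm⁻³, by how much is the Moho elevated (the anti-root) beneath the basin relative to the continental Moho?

13.5 km

Balancing pressure at the compensation depth: replacing crust with seawater at the top is compensated by replacing crust with mantle at the base: d (ρ_c − ρ_w) = a (ρ_m − ρ_c).
a = d (ρ_c − ρ_w)/(ρ_m − ρ_c) = 3.53 km × 1.83/0.48 = 13.5 km.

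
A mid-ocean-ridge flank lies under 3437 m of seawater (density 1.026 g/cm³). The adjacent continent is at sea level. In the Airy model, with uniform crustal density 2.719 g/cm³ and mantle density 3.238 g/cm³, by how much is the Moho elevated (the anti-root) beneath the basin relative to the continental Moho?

11200 m

In Airy isostatic equilibrium: replacing crust with seawater at the top is compensated by replacing crust with mantle at the base: d (ρ_c − ρ_w) = a (ρ_m − ρ_c).
a = d (ρ_c − ρ_w)/(ρ_m − ρ_c) = 3437 m × 1.693/0.519 = 11200 m.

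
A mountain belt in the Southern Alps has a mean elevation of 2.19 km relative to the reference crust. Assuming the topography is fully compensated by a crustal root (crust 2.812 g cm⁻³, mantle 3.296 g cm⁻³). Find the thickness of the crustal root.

Balancing pressure at the compensation depth: the weight of the topography is balanced by the buoyancy of the root, ρ_c h = (ρ_m − ρ_c) r.
r = h · ρ_c / (ρ_m − ρ_c) = 2.19 km × 2.812 / (3.296 − 2.812) = 12.7 km.

12.7 km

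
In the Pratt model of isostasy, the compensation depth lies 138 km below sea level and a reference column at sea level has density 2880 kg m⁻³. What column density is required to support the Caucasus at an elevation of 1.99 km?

Pratt balance: ρ_ref D = ρ (D + h).
ρ = ρ_ref D/(D + h) = 2880 × 138 km/(138 km + 1.99 km) = 2840 kg m⁻³.

2840 kg m⁻³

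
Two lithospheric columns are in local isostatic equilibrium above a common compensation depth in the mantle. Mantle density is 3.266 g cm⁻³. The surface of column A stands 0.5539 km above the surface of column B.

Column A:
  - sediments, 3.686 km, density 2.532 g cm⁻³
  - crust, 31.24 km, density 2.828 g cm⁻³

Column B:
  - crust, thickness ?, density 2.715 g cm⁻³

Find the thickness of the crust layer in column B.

Take the compensation level at the base of the deeper column (depth z_c below the surface of column A) and equate Σ ρ_i t_i down to z_c; mantle fills any gap and the z_c terms cancel.
Column A: 3.686×2.532 + 31.24×2.828 + (z_c − 34.926)×3.266
Column B: 0.5539×0 + x×2.715 + (z_c − 0.5539 − 0 − x)×3.266
The z_c×3.266 term appears on both sides and cancels. Collect the known terms of each column as K = Σ(ρt)_known − 3.266 × (depth of known layers): K_A = 97.679672 − 3.266×34.926 = −16.388644; K_B = 0 − 3.266×(0.5539 + 0) = −1.8090374.
Balance: K_A = K_B − x×(3.266 − 2.715), so x = (K_B − K_A)/(3.266 − 2.715) = 14.5796/0.551 = 26.5 km.

26.5 km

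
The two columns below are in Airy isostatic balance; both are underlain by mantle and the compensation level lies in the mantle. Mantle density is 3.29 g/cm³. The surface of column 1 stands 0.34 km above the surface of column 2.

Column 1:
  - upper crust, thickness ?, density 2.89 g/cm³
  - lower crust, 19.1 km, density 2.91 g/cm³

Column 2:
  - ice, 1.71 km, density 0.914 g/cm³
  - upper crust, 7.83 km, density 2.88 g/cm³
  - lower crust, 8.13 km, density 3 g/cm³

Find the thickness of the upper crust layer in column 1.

8.73 km

Take the compensation level at the base of the deeper column (depth z_c below the surface of column 1) and equate Σ ρ_i t_i down to z_c; mantle fills any gap and the z_c terms cancel.
Column 1: x×2.89 + 19.1×2.91 + (z_c − 19.1 − x)×3.29
Column 2: 0.34×0 + 1.71×0.914 + 7.83×2.88 + 8.13×3 + (z_c − 0.34 − 17.67)×3.29
The z_c×3.29 term appears on both sides and cancels. Collect the known terms of each column as K = Σ(ρt)_known − 3.29 × (depth of known layers): K_1 = 55.581 − 3.29×19.1 = −7.258; K_2 = 48.50334 − 3.29×(0.34 + 17.67) = −10.74956.
Balance: K_1 − x×(3.29 − 2.89) = K_2, so x = (K_1 − K_2)/(3.29 − 2.89) = 3.49156/0.4 = 8.73 km.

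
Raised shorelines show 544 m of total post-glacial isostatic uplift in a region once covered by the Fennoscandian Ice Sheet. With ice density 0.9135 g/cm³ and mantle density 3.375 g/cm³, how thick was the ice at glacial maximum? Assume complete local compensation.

u = t ρ_ice/ρ_m → t = u ρ_m/ρ_ice = 544 m × 3.375/0.9135 = 2010 m.

2010 m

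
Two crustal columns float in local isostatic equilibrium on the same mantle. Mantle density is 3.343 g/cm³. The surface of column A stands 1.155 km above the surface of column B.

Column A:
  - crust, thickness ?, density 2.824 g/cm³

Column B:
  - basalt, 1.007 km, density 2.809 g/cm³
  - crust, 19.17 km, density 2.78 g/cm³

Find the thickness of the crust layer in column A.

29.3 km

Take the compensation level at the base of the deeper column (depth z_c below the surface of column A) and equate Σ ρ_i t_i down to z_c; mantle fills any gap and the z_c terms cancel.
Column A: x×2.824 + (z_c − 0 − x)×3.343
Column B: 1.155×0 + 1.007×2.809 + 19.17×2.78 + (z_c − 1.155 − 20.177)×3.343
The z_c×3.343 term appears on both sides and cancels. Collect the known terms of each column as K = Σ(ρt)_known − 3.343 × (depth of known layers): K_A = 0 − 3.343×0 = 0; K_B = 56.121263 − 3.343×(1.155 + 20.177) = −15.191613.
Balance: K_A − x×(3.343 − 2.824) = K_B, so x = (K_A − K_B)/(3.343 − 2.824) = 15.1916/0.519 = 29.3 km.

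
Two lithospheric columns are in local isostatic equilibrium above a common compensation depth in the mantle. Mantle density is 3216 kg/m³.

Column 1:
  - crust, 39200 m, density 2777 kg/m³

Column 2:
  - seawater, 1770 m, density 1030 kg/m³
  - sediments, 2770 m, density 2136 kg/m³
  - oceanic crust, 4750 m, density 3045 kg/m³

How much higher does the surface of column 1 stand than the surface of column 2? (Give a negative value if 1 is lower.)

2970 m

For any compensation level in the mantle, the mantle terms cancel and isostasy reduces to e = (Σt_1 − Σt_2) − (Σ(ρt)_1 − Σ(ρt)_2) / ρ_m.
Σt_1 = 39200 m; Σt_2 = 9290 m; Σ(ρt)_1 = 108858400; Σ(ρt)_2 = 22203570 (in m·kg/m³).
e = (39200 − 9290) − (108858400 − 22203570) / 3216 = 2970 m.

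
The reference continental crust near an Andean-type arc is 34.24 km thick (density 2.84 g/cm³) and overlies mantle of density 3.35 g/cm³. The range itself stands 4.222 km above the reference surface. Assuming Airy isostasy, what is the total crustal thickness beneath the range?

62 km

Root depth r = h ρ_c / (ρ_m − ρ_c) = 4.222 km × 2.84 / 0.51 = 23.51 km.
Total thickness = T + h + r = 34.24 km + 4.222 km + 23.51 km = 62 km.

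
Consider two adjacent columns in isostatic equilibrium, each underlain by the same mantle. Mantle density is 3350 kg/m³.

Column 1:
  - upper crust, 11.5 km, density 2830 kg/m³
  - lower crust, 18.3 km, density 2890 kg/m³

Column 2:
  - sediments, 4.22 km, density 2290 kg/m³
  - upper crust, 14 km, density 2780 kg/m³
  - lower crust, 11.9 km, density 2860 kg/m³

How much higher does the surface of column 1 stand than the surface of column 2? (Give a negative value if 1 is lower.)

−1.16 km

For any compensation level in the mantle, the mantle terms cancel and isostasy reduces to e = (Σt_1 − Σt_2) − (Σ(ρt)_1 − Σ(ρt)_2) / ρ_m.
Σt_1 = 29.8 km; Σt_2 = 30.12 km; Σ(ρt)_1 = 85432; Σ(ρt)_2 = 82617.8 (in km·kg/m³).
e = (29.8 − 30.12) − (85432 − 82617.8) / 3350 = −1.16 km.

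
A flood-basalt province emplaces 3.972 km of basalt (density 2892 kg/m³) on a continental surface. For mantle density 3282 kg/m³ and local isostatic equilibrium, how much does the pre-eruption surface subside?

Subaerial loading: s = t ρ_load / ρ_m.
s = 3.972 km × 2892/3282 = 3.5 km.

3.5 km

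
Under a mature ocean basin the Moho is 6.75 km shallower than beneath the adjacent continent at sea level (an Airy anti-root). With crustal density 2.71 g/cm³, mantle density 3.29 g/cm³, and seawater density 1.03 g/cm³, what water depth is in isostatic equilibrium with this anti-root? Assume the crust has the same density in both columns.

Replacing a thickness d of crust by seawater at the top must be balanced by replacing crust with mantle at the base: d (ρ_c − ρ_w) = a (ρ_m − ρ_c).
d = a (ρ_m − ρ_c)/(ρ_c − ρ_w) = 6.75 km × 0.58/1.68 = 2.33 km.

2.33 km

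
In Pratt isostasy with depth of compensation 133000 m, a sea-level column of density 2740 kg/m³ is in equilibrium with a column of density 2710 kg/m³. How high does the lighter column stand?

1470 m

ρ_ref D = ρ (D + h) → h = D (ρ_ref − ρ)/ρ.
h = 133000 m × (2740 − 2710)/2710 = 1470 m.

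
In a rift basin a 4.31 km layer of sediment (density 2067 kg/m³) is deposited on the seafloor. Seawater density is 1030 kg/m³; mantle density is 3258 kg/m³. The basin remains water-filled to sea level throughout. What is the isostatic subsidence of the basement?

Submarine loading: the sediment displaces seawater, and the subsidence is in turn flooded, so s (ρ_m − ρ_w) = t (ρ_sed − ρ_w).
s = 4.31 km × (2067 − 1030) / (3258 − 1030) = 2.01 km.

2.01 km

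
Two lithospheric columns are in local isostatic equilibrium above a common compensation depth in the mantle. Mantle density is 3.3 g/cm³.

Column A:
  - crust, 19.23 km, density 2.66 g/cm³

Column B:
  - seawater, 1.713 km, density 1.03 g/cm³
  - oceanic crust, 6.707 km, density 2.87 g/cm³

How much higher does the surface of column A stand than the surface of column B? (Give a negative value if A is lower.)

For any compensation level in the mantle, the mantle terms cancel and isostasy reduces to e = (Σt_A − Σt_B) − (Σ(ρt)_A − Σ(ρt)_B) / ρ_m.
Σt_A = 19.23 km; Σt_B = 8.42 km; Σ(ρt)_A = 51.1518; Σ(ρt)_B = 21.01348 (in km·g/cm³).
e = (19.23 − 8.42) − (51.1518 − 21.01348) / 3.3 = 1.68 km.

1.68 km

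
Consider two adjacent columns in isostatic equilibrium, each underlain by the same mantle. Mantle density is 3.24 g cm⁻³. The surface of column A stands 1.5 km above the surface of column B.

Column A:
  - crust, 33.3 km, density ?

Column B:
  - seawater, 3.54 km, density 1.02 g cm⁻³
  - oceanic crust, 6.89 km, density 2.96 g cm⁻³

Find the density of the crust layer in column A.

2.8 g cm⁻³

Take the compensation level at the base of the deeper column (depth z_c below the surface of column A) and equate Σ ρ_i t_i down to z_c; mantle fills any gap and the z_c terms cancel.
Column A: 33.3×ρ + (z_c − 33.3)×3.24
Column B: 1.5×0 + 3.54×1.02 + 6.89×2.96 + (z_c − 1.5 − 10.43)×3.24
The z_c×3.24 term appears on both sides and cancels. Collect the known terms of each column as K = Σ(ρt)_known − 3.24 × (depth of known layers): K_A = 0 − 3.24×33.3 = −107.892; K_B = 24.0052 − 3.24×(1.5 + 10.43) = −14.648.
Balance: K_A + 33.3×ρ = K_B, so ρ = (K_B − K_A)/33.3 = 93.244/33.3 = 2.8 g cm⁻³.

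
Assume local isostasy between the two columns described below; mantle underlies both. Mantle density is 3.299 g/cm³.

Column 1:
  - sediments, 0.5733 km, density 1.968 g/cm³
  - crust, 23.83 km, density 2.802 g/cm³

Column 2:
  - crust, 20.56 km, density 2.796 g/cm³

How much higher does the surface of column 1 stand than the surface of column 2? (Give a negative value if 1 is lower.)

For any compensation level in the mantle, the mantle terms cancel and isostasy reduces to e = (Σt_1 − Σt_2) − (Σ(ρt)_1 − Σ(ρt)_2) / ρ_m.
Σt_1 = 24.4033 km; Σt_2 = 20.56 km; Σ(ρt)_1 = 67.8999144; Σ(ρt)_2 = 57.48576 (in km·g/cm³).
e = (24.4033 − 20.56) − (67.8999144 − 57.48576) / 3.299 = 0.687 km.

0.687 km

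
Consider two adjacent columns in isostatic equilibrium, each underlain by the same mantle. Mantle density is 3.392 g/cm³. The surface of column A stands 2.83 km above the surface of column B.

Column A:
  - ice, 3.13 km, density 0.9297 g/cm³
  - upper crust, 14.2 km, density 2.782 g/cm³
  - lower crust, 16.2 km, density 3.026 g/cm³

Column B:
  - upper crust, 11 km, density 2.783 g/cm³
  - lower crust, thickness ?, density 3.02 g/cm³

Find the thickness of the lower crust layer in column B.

16.1 km

Take the compensation level at the base of the deeper column (depth z_c below the surface of column A) and equate Σ ρ_i t_i down to z_c; mantle fills any gap and the z_c terms cancel.
Column A: 3.13×0.9297 + 14.2×2.782 + 16.2×3.026 + (z_c − 33.53)×3.392
Column B: 2.83×0 + 11×2.783 + x×3.02 + (z_c − 2.83 − 11 − x)×3.392
The z_c×3.392 term appears on both sides and cancels. Collect the known terms of each column as K = Σ(ρt)_known − 3.392 × (depth of known layers): K_A = 91.435561 − 3.392×33.53 = −22.298199; K_B = 30.613 − 3.392×(2.83 + 11) = −16.29836.
Balance: K_A = K_B − x×(3.392 − 3.02), so x = (K_B − K_A)/(3.392 − 3.02) = 5.99984/0.372 = 16.1 km.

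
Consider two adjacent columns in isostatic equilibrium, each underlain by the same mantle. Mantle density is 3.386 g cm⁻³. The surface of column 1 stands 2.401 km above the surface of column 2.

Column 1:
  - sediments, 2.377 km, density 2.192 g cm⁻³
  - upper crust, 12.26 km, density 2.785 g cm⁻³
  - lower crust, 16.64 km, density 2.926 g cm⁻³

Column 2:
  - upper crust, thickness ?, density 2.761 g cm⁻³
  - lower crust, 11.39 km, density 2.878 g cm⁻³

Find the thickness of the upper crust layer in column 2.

Take the compensation level at the base of the deeper column (depth z_c below the surface of column 1) and equate Σ ρ_i t_i down to z_c; mantle fills any gap and the z_c terms cancel.
Column 1: 2.377×2.192 + 12.26×2.785 + 16.64×2.926 + (z_c − 31.277)×3.386
Column 2: 2.401×0 + x×2.761 + 11.39×2.878 + (z_c − 2.401 − 11.39 − x)×3.386
The z_c×3.386 term appears on both sides and cancels. Collect the known terms of each column as K = Σ(ρt)_known − 3.386 × (depth of known layers): K_1 = 88.043124 − 3.386×31.277 = −17.860798; K_2 = 32.78042 − 3.386×(2.401 + 11.39) = −13.915906.
Balance: K_1 = K_2 − x×(3.386 − 2.761), so x = (K_2 − K_1)/(3.386 − 2.761) = 3.94489/0.625 = 6.31 km.

6.31 km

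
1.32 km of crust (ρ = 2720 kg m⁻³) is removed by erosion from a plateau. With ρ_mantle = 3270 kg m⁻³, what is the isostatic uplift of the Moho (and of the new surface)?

1.1 km

Unloading: uplift u = e ρ_c/ρ_m = 1.32 km × 2720/3270 = 1.1 km.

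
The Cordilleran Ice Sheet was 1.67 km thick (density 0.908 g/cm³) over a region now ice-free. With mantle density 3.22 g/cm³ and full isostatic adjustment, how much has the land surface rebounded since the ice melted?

0.471 km

Removing the load lets mantle flow back in; uplift u satisfies ρ_ice t = ρ_m u.
u = t ρ_ice/ρ_m = 1.67 km × 0.908/3.22 = 0.471 km.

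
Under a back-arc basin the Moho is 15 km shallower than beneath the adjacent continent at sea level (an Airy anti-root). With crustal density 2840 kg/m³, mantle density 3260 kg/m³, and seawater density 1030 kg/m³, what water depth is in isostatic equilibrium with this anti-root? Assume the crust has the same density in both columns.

Replacing a thickness d of crust by seawater at the top must be balanced by replacing crust with mantle at the base: d (ρ_c − ρ_w) = a (ρ_m − ρ_c).
d = a (ρ_m − ρ_c)/(ρ_c − ρ_w) = 15 km × 420/1810 = 3.48 km.

3.48 km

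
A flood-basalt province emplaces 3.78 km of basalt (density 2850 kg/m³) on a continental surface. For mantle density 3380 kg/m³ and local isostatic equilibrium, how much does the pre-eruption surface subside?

3.19 km

Subaerial loading: s = t ρ_load / ρ_m.
s = 3.78 km × 2850/3380 = 3.19 km.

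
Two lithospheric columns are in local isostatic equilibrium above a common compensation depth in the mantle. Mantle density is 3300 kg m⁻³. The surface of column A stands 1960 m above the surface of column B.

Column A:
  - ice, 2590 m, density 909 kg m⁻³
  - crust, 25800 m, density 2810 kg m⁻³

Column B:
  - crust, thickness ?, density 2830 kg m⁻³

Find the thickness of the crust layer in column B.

Take the compensation level at the base of the deeper column (depth z_c below the surface of column A) and equate Σ ρ_i t_i down to z_c; mantle fills any gap and the z_c terms cancel.
Column A: 2590×909 + 25800×2810 + (z_c − 28390)×3300
Column B: 1960×0 + x×2830 + (z_c − 1960 − 0 − x)×3300
The z_c×3300 term appears on both sides and cancels. Collect the known terms of each column as K = Σ(ρt)_known − 3300 × (depth of known layers): K_A = 74852310 − 3300×28390 = −18834690; K_B = 0 − 3300×(1960 + 0) = −6468000.
Balance: K_A = K_B − x×(3300 − 2830), so x = (K_B − K_A)/(3300 − 2830) = 12366700/470 = 26300 m.

26300 m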